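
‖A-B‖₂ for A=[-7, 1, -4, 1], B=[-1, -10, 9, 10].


d = √((-7+ 1)² + (1+ 10)² + (-4-9)² + (1-10)²)
  = √(36 + 121 + 169 + 81)
  = √407 = 20.1742

20.1742


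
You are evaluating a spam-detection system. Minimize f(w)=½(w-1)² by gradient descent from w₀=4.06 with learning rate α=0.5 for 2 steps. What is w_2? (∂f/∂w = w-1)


step 1: grad = 4.06-1 = 3.06; w = 4.06 - 0.5·(3.06) = 2.53
step 2: grad = 2.53-1 = 1.53; w = 2.53 - 0.5·(1.53) = 1.765

1.765


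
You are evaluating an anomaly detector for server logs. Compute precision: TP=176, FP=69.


Precision = TP/(TP+FP)
= 176/(176+69)
= 176/245 = 71.84%

71.84%


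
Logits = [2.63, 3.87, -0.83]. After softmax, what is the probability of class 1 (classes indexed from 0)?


Exponentials: e^2.63=13.8738, e^3.87=47.9424, e^-0.83=0.436
Sum = 62.2522
Softmax = [0.2229, 0.7701, 0.007]
p[1] = 47.9424/62.2522 = 0.7701

0.7701


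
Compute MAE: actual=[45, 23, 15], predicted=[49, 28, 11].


Absolute errors: |45-49|=4, |23-28|=5, |15-11|=4
Sum = 13
MAE = 13/3 = 13/3

13/3


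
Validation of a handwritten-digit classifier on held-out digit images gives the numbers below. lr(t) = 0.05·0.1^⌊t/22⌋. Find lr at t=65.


n_drops = ⌊65/22⌋ = 2
lr = 0.05·0.1^2 = 0.05·0.01 = 0.0005

0.0005


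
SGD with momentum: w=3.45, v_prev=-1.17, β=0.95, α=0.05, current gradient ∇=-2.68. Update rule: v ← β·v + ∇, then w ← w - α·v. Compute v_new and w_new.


v_new = 0.95·-1.17 - 2.68 = -1.1115 - 2.68 = -3.7915
w_new = 3.45 - 0.05·-3.7915 = 3.45 + 0.189575 = 3.639575

v_new=-3.7915, w_new=3.639575


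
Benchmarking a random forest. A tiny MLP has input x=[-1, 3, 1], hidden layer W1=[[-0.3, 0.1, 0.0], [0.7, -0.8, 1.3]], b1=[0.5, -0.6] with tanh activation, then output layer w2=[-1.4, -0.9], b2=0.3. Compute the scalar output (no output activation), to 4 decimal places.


z1[0] = (-0.3)·(-1) + (0.1)·(3) + (0.0)·(1) + 0.5 = 1.1
z1[1] = (0.7)·(-1) + (-0.8)·(3) + (1.3)·(1) - 0.6 = -2.4
h = tanh(z1) = [0.8005, -0.9837]
output = (-1.4)·(0.8005) + (-0.9)·(-0.9837) + 0.3 = 0.0646

0.0646


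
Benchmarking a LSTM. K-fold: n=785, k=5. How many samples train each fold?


Fold size = 785/5 = 157
Training per fold = 785 - 157 = 628

628


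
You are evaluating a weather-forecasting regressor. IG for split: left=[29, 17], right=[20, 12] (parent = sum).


Parent = [49, 29], H_parent = 0.952
H_left = 0.9503 (n=46), H_right = 0.9544 (n=32)
H_children = (46/78)·0.9503 + (32/78)·0.9544 = 0.952
IG = 0.952 - 0.952 = 0.0

0.0


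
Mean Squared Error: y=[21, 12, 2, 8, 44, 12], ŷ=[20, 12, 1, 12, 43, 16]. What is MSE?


Squared errors: (21-20)²=1, (12-12)²=0, (2-1)²=1, (8-12)²=16, (44-43)²=1, (12-16)²=16
Sum = 35
MSE = 35/6 = 35/6

35/6


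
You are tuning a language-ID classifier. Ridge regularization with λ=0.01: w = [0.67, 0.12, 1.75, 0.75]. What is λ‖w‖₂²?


‖w‖₂² = (0.67)² + (0.12)² + (1.75)² + (0.75)²
     = 0.4489 + 0.0144 + 3.0625 + 0.5625
     = 4.0883
λ·‖w‖₂² = 0.01·4.0883 = 0.040883

0.040883


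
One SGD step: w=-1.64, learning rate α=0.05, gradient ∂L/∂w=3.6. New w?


w_new = w - α·∇
= -1.64 - 0.05·3.6
= -1.64 - 0.18
= -1.82

-1.82


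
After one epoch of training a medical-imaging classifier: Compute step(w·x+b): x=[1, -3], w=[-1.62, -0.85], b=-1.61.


z = (1)·(-1.62) + (-3)·(-0.85) - 1.61
  = -0.68
step(z) = 0 (z<0)

0


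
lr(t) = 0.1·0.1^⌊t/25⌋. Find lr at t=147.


n_drops = ⌊147/25⌋ = 5
lr = 0.1·0.1^5 = 0.1·0.00001 = 0.000001

0.000001


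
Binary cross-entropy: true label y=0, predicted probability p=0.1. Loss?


BCE = -[y·ln(p) + (1-y)·ln(1-p)]
= -0 - 1·ln(1-0.1)
= -ln(0.9) = 0.1054

0.1054


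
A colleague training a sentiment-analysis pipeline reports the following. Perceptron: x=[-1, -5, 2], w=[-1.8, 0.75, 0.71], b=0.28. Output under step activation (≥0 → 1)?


z = (-1)·(-1.8) + (-5)·(0.75) + (2)·(0.71) + 0.28
  = -0.25
step(z) = 0 (z<0)

0


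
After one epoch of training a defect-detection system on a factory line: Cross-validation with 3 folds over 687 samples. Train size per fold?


Fold size = 687/3 = 229
Training per fold = 687 - 229 = 458

458


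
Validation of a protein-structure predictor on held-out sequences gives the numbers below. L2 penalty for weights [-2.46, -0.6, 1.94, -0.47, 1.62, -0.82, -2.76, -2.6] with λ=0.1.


‖w‖₂² = (-2.46)² + (-0.6)² + (1.94)² + (-0.47)² + (1.62)² + (-0.82)² + (-2.76)² + (-2.6)²
     = 6.0516 + 0.36 + 3.7636 + 0.2209 + 2.6244 + 0.6724 + 7.6176 + 6.76
     = 28.0705
λ·‖w‖₂² = 0.1·28.0705 = 2.80705

2.80705


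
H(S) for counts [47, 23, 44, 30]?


Probabilities: [47/144, 23/144, 44/144, 30/144] ≈ [0.3264, 0.1597, 0.3056, 0.2083]
H = -((47/144)·log₂(47/144) + (23/144)·log₂(23/144) + (44/144)·log₂(44/144) + (30/144)·log₂(30/144))
  = 1.944 bits

1.944 bits


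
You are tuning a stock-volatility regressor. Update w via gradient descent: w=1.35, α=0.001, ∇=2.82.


w_new = w - α·∇
= 1.35 - 0.001·2.82
= 1.35 - 0.00282
= 1.34718

1.34718


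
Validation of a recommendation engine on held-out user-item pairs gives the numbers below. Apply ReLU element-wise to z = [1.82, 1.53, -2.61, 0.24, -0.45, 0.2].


ReLU(1.82) = max(0, 1.82) = 1.82
ReLU(1.53) = max(0, 1.53) = 1.53
ReLU(-2.61) = max(0, -2.61) = 0.0
ReLU(0.24) = max(0, 0.24) = 0.24
ReLU(-0.45) = max(0, -0.45) = 0.0
ReLU(0.2) = max(0, 0.2) = 0.2
result = [1.82, 1.53, 0.0, 0.24, 0.0, 0.2]

[1.82, 1.53, 0.0, 0.24, 0.0, 0.2]


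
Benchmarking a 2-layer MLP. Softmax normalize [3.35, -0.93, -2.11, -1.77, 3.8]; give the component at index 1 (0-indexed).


Exponentials: e^3.35=28.5027, e^-0.93=0.3946, e^-2.11=0.1212, e^-1.77=0.1703, e^3.8=44.7012
Sum = 73.89
Softmax = [0.3857, 0.0053, 0.0016, 0.0023, 0.605]
p[1] = 0.3946/73.89 = 0.0053

0.0053


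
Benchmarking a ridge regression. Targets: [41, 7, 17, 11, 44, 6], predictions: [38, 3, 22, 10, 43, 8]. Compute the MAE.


Absolute errors: |41-38|=3, |7-3|=4, |17-22|=5, |11-10|=1, |44-43|=1, |6-8|=2
Sum = 16
MAE = 16/6 = 8/3

8/3


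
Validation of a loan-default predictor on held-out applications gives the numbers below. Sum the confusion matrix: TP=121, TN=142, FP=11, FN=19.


Total = TP + TN + FP + FN
= 121 + 142 + 11 + 19
= 293
(Predicted positive: 132, predicted negative: 161)

293


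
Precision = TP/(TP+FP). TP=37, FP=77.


Precision = TP/(TP+FP)
= 37/(37+77)
= 37/114 = 32.46%

32.46%


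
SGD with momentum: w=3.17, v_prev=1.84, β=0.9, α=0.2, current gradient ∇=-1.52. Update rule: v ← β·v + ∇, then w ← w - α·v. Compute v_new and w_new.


v_new = 0.9·1.84 - 1.52 = 1.656 - 1.52 = 0.136
w_new = 3.17 - 0.2·0.136 = 3.17 - 0.0272 = 3.1428

v_new=0.136, w_new=3.1428


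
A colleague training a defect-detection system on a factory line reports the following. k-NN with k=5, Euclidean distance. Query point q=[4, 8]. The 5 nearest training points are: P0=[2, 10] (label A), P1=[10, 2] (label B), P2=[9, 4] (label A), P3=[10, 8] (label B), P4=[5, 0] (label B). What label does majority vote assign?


d(q,P0) = 2.8284  (label A)
d(q,P1) = 8.4853  (label B)
d(q,P2) = 6.4031  (label A)
d(q,P3) = 6.0  (label B)
d(q,P4) = 8.0623  (label B)
Votes: A=2, B=3
Majority → B

B


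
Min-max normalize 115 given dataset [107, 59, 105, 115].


min=59, max=115
(115-59)/(115-59) = 56/56 = 1.0

1.0


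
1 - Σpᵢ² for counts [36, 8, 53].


Probabilities: [36/97, 8/97, 53/97] ≈ [0.3711, 0.0825, 0.5464]
Σpᵢ² = (1296 + 64 + 2809)/97² = 4169/9409
Gini = 1 - Σpᵢ² = 1 - 4169/9409 = 0.5569

0.5569


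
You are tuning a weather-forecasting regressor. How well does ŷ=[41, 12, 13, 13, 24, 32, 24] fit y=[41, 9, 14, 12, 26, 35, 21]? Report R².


ȳ = 22.5714
SS_res = Σ(y-ŷ)² = 33
SS_tot = Σ(y-ȳ)² = 877.71
R² = 1 - SS_res/SS_tot = 1 - 0.0376 = 0.9624

0.9624


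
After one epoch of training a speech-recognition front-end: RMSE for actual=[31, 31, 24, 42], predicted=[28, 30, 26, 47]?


MSE = 39/4 = 9.75
RMSE = √(39/4) = 3.1225

3.1225


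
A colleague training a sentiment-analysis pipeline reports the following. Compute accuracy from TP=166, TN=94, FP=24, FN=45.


Accuracy = (TP+TN)/(TP+TN+FP+FN)
= (166+94)/(329)
= 260/329 = 79.03%

79.03%


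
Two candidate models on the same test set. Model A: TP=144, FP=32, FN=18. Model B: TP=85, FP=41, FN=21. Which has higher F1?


Model A: P=144/176=0.8182, R=144/162=0.8889, F1=2PR/(P+R)=2TP/(2TP+FP+FN)=288/338=0.8521
Model B: P=85/126=0.6746, R=85/106=0.8019, F1=2PR/(P+R)=2TP/(2TP+FP+FN)=170/232=0.7328
0.8521 > 0.7328 → Model A

Model A


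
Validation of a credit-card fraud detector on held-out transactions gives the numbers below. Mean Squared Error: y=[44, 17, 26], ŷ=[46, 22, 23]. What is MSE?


Squared errors: (44-46)²=4, (17-22)²=25, (26-23)²=9
Sum = 38
MSE = 38/3 = 38/3

38/3


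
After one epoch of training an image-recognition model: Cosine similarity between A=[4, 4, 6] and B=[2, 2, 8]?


A·B = 4·2 + 4·2 + 6·8 = 64
‖A‖ = √68 = 8.2462, ‖B‖ = √72 = 8.4853
cos = 64/(√68·√72) = 64/√4896 = 0.9147

0.9147


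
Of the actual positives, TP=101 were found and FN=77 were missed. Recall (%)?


Recall = TP/(TP+FN)
= 101/(101+77)
= 101/178 = 56.74%

56.74%


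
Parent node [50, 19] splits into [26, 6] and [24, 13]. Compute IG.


Parent = [50, 19], H_parent = 0.8491
H_left = 0.6962 (n=32), H_right = 0.9353 (n=37)
H_children = (32/69)·0.6962 + (37/69)·0.9353 = 0.8244
IG = 0.8491 - 0.8244 = 0.0247

0.0247


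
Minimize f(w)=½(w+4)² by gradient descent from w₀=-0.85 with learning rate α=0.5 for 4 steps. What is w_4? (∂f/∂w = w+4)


step 1: grad = -0.85+4 = 3.15; w = -0.85 - 0.5·(3.15) = -2.425
step 2: grad = -2.425+4 = 1.575; w = -2.425 - 0.5·(1.575) = -3.2125
step 3: grad = -3.2125+4 = 0.7875; w = -3.2125 - 0.5·(0.7875) = -3.60625
step 4: grad = -3.60625+4 = 0.39375; w = -3.60625 - 0.5·(0.39375) = -3.803125

-3.803125


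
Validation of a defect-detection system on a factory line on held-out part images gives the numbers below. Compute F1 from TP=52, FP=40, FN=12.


Precision = 52/92 = 0.5652
Recall = 52/64 = 0.8125
F1 = 2·P·R/(P+R) = 2·TP/(2·TP+FP+FN) = 104/(104+40+12) = 104/156 = 0.6667

0.6667


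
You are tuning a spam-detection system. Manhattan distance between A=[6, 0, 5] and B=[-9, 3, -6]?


d = |6+ 9| + |0-3| + |5+ 6|
  = 15 + 3 + 11
  = 29

29


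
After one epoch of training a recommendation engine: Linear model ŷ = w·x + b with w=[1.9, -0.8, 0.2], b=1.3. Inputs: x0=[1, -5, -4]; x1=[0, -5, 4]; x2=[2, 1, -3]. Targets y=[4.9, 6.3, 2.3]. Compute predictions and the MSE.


ŷ0 = (1.9)·(1) + (-0.8)·(-5) + (0.2)·(-4) + 1.3 = 6.4
ŷ1 = (1.9)·(0) + (-0.8)·(-5) + (0.2)·(4) + 1.3 = 6.1
ŷ2 = (1.9)·(2) + (-0.8)·(1) + (0.2)·(-3) + 1.3 = 3.7
errors² = [2.25, 0.04, 1.96]
MSE = 4.2500/3 = 1.4167

1.4167


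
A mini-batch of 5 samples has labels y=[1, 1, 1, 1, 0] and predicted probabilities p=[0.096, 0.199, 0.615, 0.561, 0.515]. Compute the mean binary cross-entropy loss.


L[0] = -ln(0.096) = 2.3434
L[1] = -ln(0.199) = 1.6145
L[2] = -ln(0.615) = 0.4861
L[3] = -ln(0.561) = 0.578
L[4] = -ln(1-0.515) = -ln(0.485) = 0.7236
mean = (2.3434 + 1.6145 + 0.4861 + 0.578 + 0.7236)/5 = 1.1491

1.1491


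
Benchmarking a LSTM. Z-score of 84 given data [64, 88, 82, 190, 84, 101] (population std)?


μ = 101.5, σ = 41.0437
z = (84 - 101.5)/41.0437 = -0.4264

-0.4264


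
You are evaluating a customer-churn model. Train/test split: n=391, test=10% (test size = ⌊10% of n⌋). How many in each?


Test = ⌊391·10/100⌋ = 39
Train = 391 - 39 = 352

Train: 352, Test: 39


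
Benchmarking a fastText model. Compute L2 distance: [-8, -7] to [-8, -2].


d = √((-8+ 8)² + (-7+ 2)²)
  = √(0 + 25)
  = √25 = 5.0

5.0


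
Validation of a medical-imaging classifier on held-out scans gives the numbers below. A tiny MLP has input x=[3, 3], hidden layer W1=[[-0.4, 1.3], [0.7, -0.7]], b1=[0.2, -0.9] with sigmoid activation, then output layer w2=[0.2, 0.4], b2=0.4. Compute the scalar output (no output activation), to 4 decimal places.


z1[0] = (-0.4)·(3) + (1.3)·(3) + 0.2 = 2.9
z1[1] = (0.7)·(3) + (-0.7)·(3) - 0.9 = -0.9
h = sigmoid(z1) = [0.9478, 0.2891]
output = (0.2)·(0.9478) + (0.4)·(0.2891) + 0.4 = 0.7052

0.7052


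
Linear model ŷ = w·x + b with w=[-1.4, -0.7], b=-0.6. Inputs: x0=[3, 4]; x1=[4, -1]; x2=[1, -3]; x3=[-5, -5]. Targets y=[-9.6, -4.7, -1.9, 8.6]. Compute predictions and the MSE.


ŷ0 = (-1.4)·(3) + (-0.7)·(4) - 0.6 = -7.6
ŷ1 = (-1.4)·(4) + (-0.7)·(-1) - 0.6 = -5.5
ŷ2 = (-1.4)·(1) + (-0.7)·(-3) - 0.6 = 0.1
ŷ3 = (-1.4)·(-5) + (-0.7)·(-5) - 0.6 = 9.9
errors² = [4.0, 0.64, 4.0, 1.69]
MSE = 10.3300/4 = 2.5825

2.5825


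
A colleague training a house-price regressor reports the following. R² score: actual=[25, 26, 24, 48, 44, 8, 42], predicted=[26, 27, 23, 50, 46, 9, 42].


ȳ = 31
SS_res = Σ(y-ŷ)² = 12
SS_tot = Σ(y-ȳ)² = 1218
R² = 1 - SS_res/SS_tot = 1 - 0.0099 = 0.9901

0.9901


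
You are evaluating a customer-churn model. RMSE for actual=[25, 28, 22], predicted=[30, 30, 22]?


MSE = 29/3 = 9.6667
RMSE = √(29/3) = 3.1091

3.1091


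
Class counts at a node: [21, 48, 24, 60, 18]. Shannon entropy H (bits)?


Probabilities: [21/171, 48/171, 24/171, 60/171, 18/171] ≈ [0.1228, 0.2807, 0.1404, 0.3509, 0.1053]
H = -((21/171)·log₂(21/171) + (48/171)·log₂(48/171) + (24/171)·log₂(24/171) + (60/171)·log₂(60/171) + (18/171)·log₂(18/171))
  = 2.1557 bits

2.1557 bits


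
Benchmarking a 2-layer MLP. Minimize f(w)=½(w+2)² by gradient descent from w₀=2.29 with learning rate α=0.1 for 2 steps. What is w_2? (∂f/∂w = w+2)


step 1: grad = 2.29+2 = 4.29; w = 2.29 - 0.1·(4.29) = 1.861
step 2: grad = 1.861+2 = 3.861; w = 1.861 - 0.1·(3.861) = 1.4749

1.4749


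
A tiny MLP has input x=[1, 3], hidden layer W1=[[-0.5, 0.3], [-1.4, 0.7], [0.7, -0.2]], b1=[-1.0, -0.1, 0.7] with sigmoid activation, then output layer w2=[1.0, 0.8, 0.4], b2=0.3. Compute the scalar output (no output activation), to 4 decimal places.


z1[0] = (-0.5)·(1) + (0.3)·(3) - 1.0 = -0.6
z1[1] = (-1.4)·(1) + (0.7)·(3) - 0.1 = 0.6
z1[2] = (0.7)·(1) + (-0.2)·(3) + 0.7 = 0.8
h = sigmoid(z1) = [0.3543, 0.6457, 0.69]
output = (1.0)·(0.3543) + (0.8)·(0.6457) + (0.4)·(0.69) + 0.3 = 1.4469

1.4469


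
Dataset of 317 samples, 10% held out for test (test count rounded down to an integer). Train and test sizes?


Test = ⌊317·10/100⌋ = 31
Train = 317 - 31 = 286

Train: 286, Test: 31


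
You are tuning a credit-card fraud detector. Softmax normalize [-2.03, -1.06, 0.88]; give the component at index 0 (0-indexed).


Exponentials: e^-2.03=0.1313, e^-1.06=0.3465, e^0.88=2.4109
Sum = 2.8887
Softmax = [0.0455, 0.1199, 0.8346]
p[0] = 0.1313/2.8887 = 0.0455

0.0455


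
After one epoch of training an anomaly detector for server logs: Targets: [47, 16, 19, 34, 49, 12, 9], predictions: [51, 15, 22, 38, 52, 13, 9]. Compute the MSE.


Squared errors: (47-51)²=16, (16-15)²=1, (19-22)²=9, (34-38)²=16, (49-52)²=9, (12-13)²=1, (9-9)²=0
Sum = 52
MSE = 52/7 = 52/7

52/7


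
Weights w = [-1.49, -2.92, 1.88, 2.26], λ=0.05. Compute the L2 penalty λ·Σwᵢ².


‖w‖₂² = (-1.49)² + (-2.92)² + (1.88)² + (2.26)²
     = 2.2201 + 8.5264 + 3.5344 + 5.1076
     = 19.3885
λ·‖w‖₂² = 0.05·19.3885 = 0.969425

0.969425


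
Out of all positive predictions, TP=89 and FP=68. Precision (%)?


Precision = TP/(TP+FP)
= 89/(89+68)
= 89/157 = 56.69%

56.69%


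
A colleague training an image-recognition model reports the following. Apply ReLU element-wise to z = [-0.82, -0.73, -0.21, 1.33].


ReLU(-0.82) = max(0, -0.82) = 0.0
ReLU(-0.73) = max(0, -0.73) = 0.0
ReLU(-0.21) = max(0, -0.21) = 0.0
ReLU(1.33) = max(0, 1.33) = 1.33
result = [0.0, 0.0, 0.0, 1.33]

[0.0, 0.0, 0.0, 1.33]


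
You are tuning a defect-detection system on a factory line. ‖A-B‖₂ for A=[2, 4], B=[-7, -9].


d = √((2+ 7)² + (4+ 9)²)
  = √(81 + 169)
  = √250 = 15.8114

15.8114


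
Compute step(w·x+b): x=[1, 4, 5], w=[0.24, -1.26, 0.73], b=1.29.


z = (1)·(0.24) + (4)·(-1.26) + (5)·(0.73) + 1.29
  = 0.14
step(z) = 1 (z≥0)

1


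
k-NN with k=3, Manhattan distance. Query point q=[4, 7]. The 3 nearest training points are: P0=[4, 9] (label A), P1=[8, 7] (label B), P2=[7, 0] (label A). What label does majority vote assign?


d(q,P0) = 2  (label A)
d(q,P1) = 4  (label B)
d(q,P2) = 10  (label A)
Votes: A=2, B=1
Majority → A

A


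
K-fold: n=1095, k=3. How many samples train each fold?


Fold size = 1095/3 = 365
Training per fold = 1095 - 365 = 730

730


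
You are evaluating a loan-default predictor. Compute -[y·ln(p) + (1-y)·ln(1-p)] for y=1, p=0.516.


BCE = -[y·ln(p) + (1-y)·ln(1-p)]
= -1·ln(0.516) - 0
= -ln(0.516) = 0.6616

0.6616


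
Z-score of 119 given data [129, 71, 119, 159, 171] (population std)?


μ = 129.8, σ = 34.9994
z = (119 - 129.8)/34.9994 = -0.3086

-0.3086


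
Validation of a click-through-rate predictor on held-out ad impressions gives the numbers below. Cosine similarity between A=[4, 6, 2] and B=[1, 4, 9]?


A·B = 4·1 + 6·4 + 2·9 = 46
‖A‖ = √56 = 7.4833, ‖B‖ = √98 = 9.8995
cos = 46/(√56·√98) = 46/√5488 = 0.6209

0.6209


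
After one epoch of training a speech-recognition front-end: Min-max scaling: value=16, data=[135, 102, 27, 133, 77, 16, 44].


min=16, max=135
(16-16)/(135-16) = 0/119 = 0.0

0.0


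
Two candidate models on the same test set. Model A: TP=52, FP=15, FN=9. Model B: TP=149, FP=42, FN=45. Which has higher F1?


Model A: P=52/67=0.7761, R=52/61=0.8525, F1=2PR/(P+R)=2TP/(2TP+FP+FN)=104/128=0.8125
Model B: P=149/191=0.7801, R=149/194=0.768, F1=2PR/(P+R)=2TP/(2TP+FP+FN)=298/385=0.774
0.8125 > 0.774 → Model A

Model A


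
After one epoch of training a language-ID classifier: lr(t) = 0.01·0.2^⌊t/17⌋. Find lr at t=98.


n_drops = ⌊98/17⌋ = 5
lr = 0.01·0.2^5 = 0.01·0.00032 = 0.0000032

0.0000032


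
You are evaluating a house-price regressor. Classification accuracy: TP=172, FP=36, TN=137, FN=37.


Accuracy = (TP+TN)/(TP+TN+FP+FN)
= (172+137)/(382)
= 309/382 = 80.89%

80.89%


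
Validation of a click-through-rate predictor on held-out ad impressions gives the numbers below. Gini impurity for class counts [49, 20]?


Probabilities: [49/69, 20/69] ≈ [0.7101, 0.2899]
Σpᵢ² = (2401 + 400)/69² = 2801/4761
Gini = 1 - Σpᵢ² = 1 - 2801/4761 = 0.4117

0.4117


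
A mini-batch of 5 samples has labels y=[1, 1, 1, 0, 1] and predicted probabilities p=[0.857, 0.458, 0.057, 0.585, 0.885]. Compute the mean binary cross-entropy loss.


L[0] = -ln(0.857) = 0.1543
L[1] = -ln(0.458) = 0.7809
L[2] = -ln(0.057) = 2.8647
L[3] = -ln(1-0.585) = -ln(0.415) = 0.8795
L[4] = -ln(0.885) = 0.1222
mean = (0.1543 + 0.7809 + 2.8647 + 0.8795 + 0.1222)/5 = 0.9603

0.9603


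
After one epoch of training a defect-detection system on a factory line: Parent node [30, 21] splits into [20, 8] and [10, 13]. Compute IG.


Parent = [30, 21], H_parent = 0.9774
H_left = 0.8631 (n=28), H_right = 0.9877 (n=23)
H_children = (28/51)·0.8631 + (23/51)·0.9877 = 0.9193
IG = 0.9774 - 0.9193 = 0.0581

0.0581


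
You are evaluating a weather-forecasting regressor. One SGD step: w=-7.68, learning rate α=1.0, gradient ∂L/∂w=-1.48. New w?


w_new = w - α·∇
= -7.68 - 1.0·-1.48
= -7.68 + 1.48
= -6.2

-6.2


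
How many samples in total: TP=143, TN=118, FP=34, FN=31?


Total = TP + TN + FP + FN
= 143 + 118 + 34 + 31
= 326
(Predicted positive: 177, predicted negative: 149)

326


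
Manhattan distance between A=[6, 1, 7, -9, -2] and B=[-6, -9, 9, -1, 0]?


d = |6+ 6| + |1+ 9| + |7-9| + |-9+ 1| + |-2-0|
  = 12 + 10 + 2 + 8 + 2
  = 34

34


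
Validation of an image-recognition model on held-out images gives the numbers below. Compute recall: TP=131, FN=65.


Recall = TP/(TP+FN)
= 131/(131+65)
= 131/196 = 66.84%

66.84%


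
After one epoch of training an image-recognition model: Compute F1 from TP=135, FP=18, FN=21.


Precision = 135/153 = 0.8824
Recall = 135/156 = 0.8654
F1 = 2·P·R/(P+R) = 2·TP/(2·TP+FP+FN) = 270/(270+18+21) = 270/309 = 0.8738

0.8738


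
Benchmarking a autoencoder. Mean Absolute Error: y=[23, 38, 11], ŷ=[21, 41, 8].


Absolute errors: |23-21|=2, |38-41|=3, |11-8|=3
Sum = 8
MAE = 8/3 = 8/3

8/3


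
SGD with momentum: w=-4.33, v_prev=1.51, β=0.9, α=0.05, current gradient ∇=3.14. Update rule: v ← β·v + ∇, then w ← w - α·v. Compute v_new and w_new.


v_new = 0.9·1.51 + 3.14 = 1.359 + 3.14 = 4.499
w_new = -4.33 - 0.05·4.499 = -4.33 - 0.22495 = -4.55495

v_new=4.499, w_new=-4.55495


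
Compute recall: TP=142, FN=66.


Recall = TP/(TP+FN)
= 142/(142+66)
= 142/208 = 68.27%

68.27%


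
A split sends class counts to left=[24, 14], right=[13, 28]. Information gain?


Parent = [37, 42], H_parent = 0.9971
H_left = 0.9495 (n=38), H_right = 0.9012 (n=41)
H_children = (38/79)·0.9495 + (41/79)·0.9012 = 0.9244
IG = 0.9971 - 0.9244 = 0.0727

0.0727


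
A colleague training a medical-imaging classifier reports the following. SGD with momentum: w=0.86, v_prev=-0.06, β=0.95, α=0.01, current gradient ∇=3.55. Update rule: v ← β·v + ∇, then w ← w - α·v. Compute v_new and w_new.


v_new = 0.95·-0.06 + 3.55 = -0.057 + 3.55 = 3.493
w_new = 0.86 - 0.01·3.493 = 0.86 - 0.03493 = 0.82507

v_new=3.493, w_new=0.82507


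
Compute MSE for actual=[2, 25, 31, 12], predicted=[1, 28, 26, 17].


Squared errors: (2-1)²=1, (25-28)²=9, (31-26)²=25, (12-17)²=25
Sum = 60
MSE = 60/4 = 15

15


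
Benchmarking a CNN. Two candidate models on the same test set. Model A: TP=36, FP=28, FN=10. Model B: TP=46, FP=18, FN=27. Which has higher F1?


Model A: P=36/64=0.5625, R=36/46=0.7826, F1=2PR/(P+R)=2TP/(2TP+FP+FN)=72/110=0.6545
Model B: P=46/64=0.7188, R=46/73=0.6301, F1=2PR/(P+R)=2TP/(2TP+FP+FN)=92/137=0.6715
0.6545 < 0.6715 → Model B

Model B


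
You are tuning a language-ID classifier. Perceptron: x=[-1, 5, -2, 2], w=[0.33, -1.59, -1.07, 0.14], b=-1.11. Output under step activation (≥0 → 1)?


z = (-1)·(0.33) + (5)·(-1.59) + (-2)·(-1.07) + (2)·(0.14) - 1.11
  = -6.97
step(z) = 0 (z<0)

0


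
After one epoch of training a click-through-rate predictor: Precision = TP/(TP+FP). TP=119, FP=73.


Precision = TP/(TP+FP)
= 119/(119+73)
= 119/192 = 61.98%

61.98%


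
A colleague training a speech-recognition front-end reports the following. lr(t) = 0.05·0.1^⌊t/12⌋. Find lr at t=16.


n_drops = ⌊16/12⌋ = 1
lr = 0.05·0.1^1 = 0.05·0.1 = 0.005

0.005


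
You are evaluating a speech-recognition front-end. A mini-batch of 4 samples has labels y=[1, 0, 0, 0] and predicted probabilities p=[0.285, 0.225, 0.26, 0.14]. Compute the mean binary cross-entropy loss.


L[0] = -ln(0.285) = 1.2553
L[1] = -ln(1-0.225) = -ln(0.775) = 0.2549
L[2] = -ln(1-0.26) = -ln(0.74) = 0.3011
L[3] = -ln(1-0.14) = -ln(0.86) = 0.1508
mean = (1.2553 + 0.2549 + 0.3011 + 0.1508)/4 = 0.4905

0.4905


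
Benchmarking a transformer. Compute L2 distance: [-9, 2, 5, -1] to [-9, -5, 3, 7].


d = √((-9+ 9)² + (2+ 5)² + (5-3)² + (-1-7)²)
  = √(0 + 49 + 4 + 64)
  = √117 = 10.8167

10.8167


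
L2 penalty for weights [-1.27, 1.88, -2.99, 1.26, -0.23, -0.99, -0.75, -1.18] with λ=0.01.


‖w‖₂² = (-1.27)² + (1.88)² + (-2.99)² + (1.26)² + (-0.23)² + (-0.99)² + (-0.75)² + (-1.18)²
     = 1.6129 + 3.5344 + 8.9401 + 1.5876 + 0.0529 + 0.9801 + 0.5625 + 1.3924
     = 18.6629
λ·‖w‖₂² = 0.01·18.6629 = 0.186629

0.186629


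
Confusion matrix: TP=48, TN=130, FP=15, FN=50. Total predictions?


Total = TP + TN + FP + FN
= 48 + 130 + 15 + 50
= 243
(Predicted positive: 63, predicted negative: 180)

243


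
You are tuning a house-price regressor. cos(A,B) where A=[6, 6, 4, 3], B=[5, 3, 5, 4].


A·B = 6·5 + 6·3 + 4·5 + 3·4 = 80
‖A‖ = √97 = 9.8489, ‖B‖ = √75 = 8.6603
cos = 80/(√97·√75) = 80/√7275 = 0.9379

0.9379


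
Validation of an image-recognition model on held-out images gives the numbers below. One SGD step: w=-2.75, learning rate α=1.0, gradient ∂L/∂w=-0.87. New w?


w_new = w - α·∇
= -2.75 - 1.0·-0.87
= -2.75 + 0.87
= -1.88

-1.88


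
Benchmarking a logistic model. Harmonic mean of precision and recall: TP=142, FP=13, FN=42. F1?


Precision = 142/155 = 0.9161
Recall = 142/184 = 0.7717
F1 = 2·P·R/(P+R) = 2·TP/(2·TP+FP+FN) = 284/(284+13+42) = 284/339 = 0.8378

0.8378


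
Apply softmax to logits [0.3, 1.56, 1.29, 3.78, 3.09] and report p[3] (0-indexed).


Exponentials: e^0.3=1.3499, e^1.56=4.7588, e^1.29=3.6328, e^3.78=43.816, e^3.09=21.9771
Sum = 75.5346
Softmax = [0.0179, 0.063, 0.0481, 0.5801, 0.291]
p[3] = 43.816/75.5346 = 0.5801

0.5801


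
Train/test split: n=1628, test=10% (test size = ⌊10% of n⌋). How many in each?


Test = ⌊1628·10/100⌋ = 162
Train = 1628 - 162 = 1466

Train: 1466, Test: 162


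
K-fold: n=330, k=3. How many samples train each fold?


Fold size = 330/3 = 110
Training per fold = 330 - 110 = 220

220


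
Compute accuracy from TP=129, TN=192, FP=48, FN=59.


Accuracy = (TP+TN)/(TP+TN+FP+FN)
= (129+192)/(428)
= 321/428 = 75.0%

75.0%


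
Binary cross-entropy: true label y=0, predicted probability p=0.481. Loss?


BCE = -[y·ln(p) + (1-y)·ln(1-p)]
= -0 - 1·ln(1-0.481)
= -ln(0.519) = 0.6559

0.6559


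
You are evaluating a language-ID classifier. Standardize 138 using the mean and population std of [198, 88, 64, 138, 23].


μ = 102.2, σ = 60.6511
z = (138 - 102.2)/60.6511 = 0.5903

0.5903


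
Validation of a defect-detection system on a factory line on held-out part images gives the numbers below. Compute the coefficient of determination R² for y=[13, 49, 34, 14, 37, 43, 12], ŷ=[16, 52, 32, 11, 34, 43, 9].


ȳ = 28.8571
SS_res = Σ(y-ŷ)² = 49
SS_tot = Σ(y-ȳ)² = 1454.86
R² = 1 - SS_res/SS_tot = 1 - 0.0337 = 0.9663

0.9663


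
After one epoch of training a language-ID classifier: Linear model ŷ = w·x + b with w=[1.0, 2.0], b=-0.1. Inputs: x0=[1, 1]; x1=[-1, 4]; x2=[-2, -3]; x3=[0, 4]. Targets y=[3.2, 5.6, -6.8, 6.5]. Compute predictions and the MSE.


ŷ0 = (1.0)·(1) + (2.0)·(1) - 0.1 = 2.9
ŷ1 = (1.0)·(-1) + (2.0)·(4) - 0.1 = 6.9
ŷ2 = (1.0)·(-2) + (2.0)·(-3) - 0.1 = -8.1
ŷ3 = (1.0)·(0) + (2.0)·(4) - 0.1 = 7.9
errors² = [0.09, 1.69, 1.69, 1.96]
MSE = 5.4300/4 = 1.3575

1.3575


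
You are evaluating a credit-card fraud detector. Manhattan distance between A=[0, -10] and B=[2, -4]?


d = |0-2| + |-10+ 4|
  = 2 + 6
  = 8

8


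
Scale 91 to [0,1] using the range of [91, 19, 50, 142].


min=19, max=142
(91-19)/(142-19) = 72/123 = 0.5854

0.5854


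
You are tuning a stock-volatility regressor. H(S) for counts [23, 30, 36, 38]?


Probabilities: [23/127, 30/127, 36/127, 38/127] ≈ [0.1811, 0.2362, 0.2835, 0.2992]
H = -((23/127)·log₂(23/127) + (30/127)·log₂(30/127) + (36/127)·log₂(36/127) + (38/127)·log₂(38/127))
  = 1.9746 bits

1.9746 bits


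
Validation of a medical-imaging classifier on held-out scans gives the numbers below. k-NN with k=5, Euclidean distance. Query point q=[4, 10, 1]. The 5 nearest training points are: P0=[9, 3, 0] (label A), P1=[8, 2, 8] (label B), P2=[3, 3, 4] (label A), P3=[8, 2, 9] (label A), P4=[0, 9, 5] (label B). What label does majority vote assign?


d(q,P0) = 8.6603  (label A)
d(q,P1) = 11.3578  (label B)
d(q,P2) = 7.6811  (label A)
d(q,P3) = 12.0  (label A)
d(q,P4) = 5.7446  (label B)
Votes: A=3, B=2
Majority → A

A


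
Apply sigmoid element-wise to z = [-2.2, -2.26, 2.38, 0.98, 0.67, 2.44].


σ(-2.2) = 1/(1+e^2.2) = 0.0998
σ(-2.26) = 1/(1+e^2.26) = 0.0945
σ(2.38) = 1/(1+e^-2.38) = 0.9153
σ(0.98) = 1/(1+e^-0.98) = 0.7271
σ(0.67) = 1/(1+e^-0.67) = 0.6615
σ(2.44) = 1/(1+e^-2.44) = 0.9198
result = [0.0998, 0.0945, 0.9153, 0.7271, 0.6615, 0.9198]

[0.0998, 0.0945, 0.9153, 0.7271, 0.6615, 0.9198]


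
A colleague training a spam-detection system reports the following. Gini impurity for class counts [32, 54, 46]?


Probabilities: [32/132, 54/132, 46/132] ≈ [0.2424, 0.4091, 0.3485]
Σpᵢ² = (1024 + 2916 + 2116)/132² = 6056/17424
Gini = 1 - Σpᵢ² = 1 - 6056/17424 = 0.6524

0.6524


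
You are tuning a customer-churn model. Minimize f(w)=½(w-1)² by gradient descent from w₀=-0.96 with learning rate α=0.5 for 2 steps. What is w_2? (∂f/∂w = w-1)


step 1: grad = -0.96-1 = -1.96; w = -0.96 - 0.5·(-1.96) = 0.02
step 2: grad = 0.02-1 = -0.98; w = 0.02 - 0.5·(-0.98) = 0.51

0.51


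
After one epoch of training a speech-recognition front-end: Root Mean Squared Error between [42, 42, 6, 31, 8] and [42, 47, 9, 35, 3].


MSE = 75/5 = 15
RMSE = √(75/5) = 3.873

3.873


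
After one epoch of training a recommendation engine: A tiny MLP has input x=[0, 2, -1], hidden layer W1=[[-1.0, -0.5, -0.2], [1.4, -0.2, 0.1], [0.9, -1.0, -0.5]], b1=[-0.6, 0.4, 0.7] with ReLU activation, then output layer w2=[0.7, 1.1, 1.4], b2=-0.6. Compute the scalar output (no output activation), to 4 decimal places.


z1[0] = (-1.0)·(0) + (-0.5)·(2) + (-0.2)·(-1) - 0.6 = -1.4
z1[1] = (1.4)·(0) + (-0.2)·(2) + (0.1)·(-1) + 0.4 = -0.1
z1[2] = (0.9)·(0) + (-1.0)·(2) + (-0.5)·(-1) + 0.7 = -0.8
h = ReLU(z1) = [0.0, 0.0, 0.0]
output = (0.7)·(0.0) + (1.1)·(0.0) + (1.4)·(0.0) - 0.6 = -0.6

-0.6


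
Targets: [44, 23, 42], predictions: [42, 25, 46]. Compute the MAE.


Absolute errors: |44-42|=2, |23-25|=2, |42-46|=4
Sum = 8
MAE = 8/3 = 8/3

8/3


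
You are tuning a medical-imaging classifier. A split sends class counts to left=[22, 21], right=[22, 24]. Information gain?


Parent = [44, 45], H_parent = 0.9999
H_left = 0.9996 (n=43), H_right = 0.9986 (n=46)
H_children = (43/89)·0.9996 + (46/89)·0.9986 = 0.9991
IG = 0.9999 - 0.9991 = 0.0008

0.0008


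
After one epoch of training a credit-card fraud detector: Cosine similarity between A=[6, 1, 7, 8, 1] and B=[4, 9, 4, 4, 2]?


A·B = 6·4 + 1·9 + 7·4 + 8·4 + 1·2 = 95
‖A‖ = √151 = 12.2882, ‖B‖ = √133 = 11.5326
cos = 95/(√151·√133) = 95/√20083 = 0.6704

0.6704


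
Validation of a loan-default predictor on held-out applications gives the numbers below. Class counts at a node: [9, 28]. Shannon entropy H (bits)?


Probabilities: [9/37, 28/37] ≈ [0.2432, 0.7568]
H = -((9/37)·log₂(9/37) + (28/37)·log₂(28/37))
  = 0.8004 bits

0.8004 bits


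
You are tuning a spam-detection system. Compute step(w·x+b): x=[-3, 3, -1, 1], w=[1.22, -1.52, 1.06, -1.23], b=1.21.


z = (-3)·(1.22) + (3)·(-1.52) + (-1)·(1.06) + (1)·(-1.23) + 1.21
  = -9.3
step(z) = 0 (z<0)

0


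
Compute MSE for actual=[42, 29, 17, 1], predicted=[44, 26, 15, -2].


Squared errors: (42-44)²=4, (29-26)²=9, (17-15)²=4, (1+ 2)²=9
Sum = 26
MSE = 26/4 = 13/2

13/2


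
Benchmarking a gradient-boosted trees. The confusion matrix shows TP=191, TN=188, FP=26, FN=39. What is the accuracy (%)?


Accuracy = (TP+TN)/(TP+TN+FP+FN)
= (191+188)/(444)
= 379/444 = 85.36%

85.36%


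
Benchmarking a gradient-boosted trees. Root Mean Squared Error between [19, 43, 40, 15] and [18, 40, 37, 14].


MSE = 20/4 = 5
RMSE = √(20/4) = 2.2361

2.2361


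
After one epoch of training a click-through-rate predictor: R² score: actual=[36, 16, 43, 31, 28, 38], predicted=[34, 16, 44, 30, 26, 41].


ȳ = 32
SS_res = Σ(y-ŷ)² = 19
SS_tot = Σ(y-ȳ)² = 446
R² = 1 - SS_res/SS_tot = 1 - 0.0426 = 0.9574

0.9574


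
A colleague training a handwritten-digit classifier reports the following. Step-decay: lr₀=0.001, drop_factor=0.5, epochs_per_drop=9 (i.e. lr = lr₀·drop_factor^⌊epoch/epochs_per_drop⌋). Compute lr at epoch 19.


n_drops = ⌊19/9⌋ = 2
lr = 0.001·0.5^2 = 0.001·0.25 = 0.00025

0.00025


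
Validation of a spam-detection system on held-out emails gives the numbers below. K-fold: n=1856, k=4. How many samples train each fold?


Fold size = 1856/4 = 464
Training per fold = 1856 - 464 = 1392

1392


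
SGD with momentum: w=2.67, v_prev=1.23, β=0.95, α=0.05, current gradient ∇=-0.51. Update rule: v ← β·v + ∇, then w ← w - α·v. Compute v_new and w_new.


v_new = 0.95·1.23 - 0.51 = 1.1685 - 0.51 = 0.6585
w_new = 2.67 - 0.05·0.6585 = 2.67 - 0.032925 = 2.637075

v_new=0.6585, w_new=2.637075


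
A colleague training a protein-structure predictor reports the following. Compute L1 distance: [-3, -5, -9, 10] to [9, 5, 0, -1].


d = |-3-9| + |-5-5| + |-9-0| + |10+ 1|
  = 12 + 10 + 9 + 11
  = 42

42


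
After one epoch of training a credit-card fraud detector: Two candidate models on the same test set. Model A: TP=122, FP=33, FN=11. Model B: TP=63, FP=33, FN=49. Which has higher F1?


Model A: P=122/155=0.7871, R=122/133=0.9173, F1=2PR/(P+R)=2TP/(2TP+FP+FN)=244/288=0.8472
Model B: P=63/96=0.6562, R=63/112=0.5625, F1=2PR/(P+R)=2TP/(2TP+FP+FN)=126/208=0.6058
0.8472 > 0.6058 → Model A

Model A


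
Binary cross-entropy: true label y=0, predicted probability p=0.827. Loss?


BCE = -[y·ln(p) + (1-y)·ln(1-p)]
= -0 - 1·ln(1-0.827)
= -ln(0.173) = 1.7545

1.7545


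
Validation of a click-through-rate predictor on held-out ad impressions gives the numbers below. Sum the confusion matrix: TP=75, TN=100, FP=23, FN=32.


Total = TP + TN + FP + FN
= 75 + 100 + 23 + 32
= 230
(Predicted positive: 98, predicted negative: 132)

230


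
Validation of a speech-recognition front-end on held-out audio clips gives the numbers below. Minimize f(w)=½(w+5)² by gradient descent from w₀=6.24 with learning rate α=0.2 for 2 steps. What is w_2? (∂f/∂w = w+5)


step 1: grad = 6.24+5 = 11.24; w = 6.24 - 0.2·(11.24) = 3.992
step 2: grad = 3.992+5 = 8.992; w = 3.992 - 0.2·(8.992) = 2.1936

2.1936


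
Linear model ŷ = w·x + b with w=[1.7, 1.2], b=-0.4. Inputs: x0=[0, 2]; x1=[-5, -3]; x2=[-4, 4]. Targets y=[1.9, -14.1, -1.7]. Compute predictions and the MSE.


ŷ0 = (1.7)·(0) + (1.2)·(2) - 0.4 = 2.0
ŷ1 = (1.7)·(-5) + (1.2)·(-3) - 0.4 = -12.5
ŷ2 = (1.7)·(-4) + (1.2)·(4) - 0.4 = -2.4
errors² = [0.01, 2.56, 0.49]
MSE = 3.0600/3 = 1.02

1.02


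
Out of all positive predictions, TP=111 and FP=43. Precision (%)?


Precision = TP/(TP+FP)
= 111/(111+43)
= 111/154 = 72.08%

72.08%


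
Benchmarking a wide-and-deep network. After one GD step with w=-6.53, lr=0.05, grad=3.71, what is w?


w_new = w - α·∇
= -6.53 - 0.05·3.71
= -6.53 - 0.1855
= -6.7155

-6.7155


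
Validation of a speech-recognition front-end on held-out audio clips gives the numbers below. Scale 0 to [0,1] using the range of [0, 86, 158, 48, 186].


min=0, max=186
(0-0)/(186-0) = 0/186 = 0.0

0.0


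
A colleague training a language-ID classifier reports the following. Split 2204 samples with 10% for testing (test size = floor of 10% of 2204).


Test = ⌊2204·10/100⌋ = 220
Train = 2204 - 220 = 1984

Train: 1984, Test: 220


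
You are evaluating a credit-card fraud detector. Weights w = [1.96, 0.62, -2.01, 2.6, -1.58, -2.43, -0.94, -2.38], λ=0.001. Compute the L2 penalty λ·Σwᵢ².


‖w‖₂² = (1.96)² + (0.62)² + (-2.01)² + (2.6)² + (-1.58)² + (-2.43)² + (-0.94)² + (-2.38)²
     = 3.8416 + 0.3844 + 4.0401 + 6.76 + 2.4964 + 5.9049 + 0.8836 + 5.6644
     = 29.9754
λ·‖w‖₂² = 0.001·29.9754 = 0.029975

0.029975


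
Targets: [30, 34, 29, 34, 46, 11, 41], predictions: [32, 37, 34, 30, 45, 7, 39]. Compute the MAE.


Absolute errors: |30-32|=2, |34-37|=3, |29-34|=5, |34-30|=4, |46-45|=1, |11-7|=4, |41-39|=2
Sum = 21
MAE = 21/7 = 3

3


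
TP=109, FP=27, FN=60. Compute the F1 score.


Precision = 109/136 = 0.8015
Recall = 109/169 = 0.645
F1 = 2·P·R/(P+R) = 2·TP/(2·TP+FP+FN) = 218/(218+27+60) = 218/305 = 0.7148

0.7148


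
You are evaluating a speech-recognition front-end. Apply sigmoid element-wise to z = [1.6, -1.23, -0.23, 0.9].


σ(1.6) = 1/(1+e^-1.6) = 0.832
σ(-1.23) = 1/(1+e^1.23) = 0.2262
σ(-0.23) = 1/(1+e^0.23) = 0.4428
σ(0.9) = 1/(1+e^-0.9) = 0.7109
result = [0.832, 0.2262, 0.4428, 0.7109]

[0.832, 0.2262, 0.4428, 0.7109]


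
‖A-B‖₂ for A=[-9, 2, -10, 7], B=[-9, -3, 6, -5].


d = √((-9+ 9)² + (2+ 3)² + (-10-6)² + (7+ 5)²)
  = √(0 + 25 + 256 + 144)
  = √425 = 20.6155

20.6155


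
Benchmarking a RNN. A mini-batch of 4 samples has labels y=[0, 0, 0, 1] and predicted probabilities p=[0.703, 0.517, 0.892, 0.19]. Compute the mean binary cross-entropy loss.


L[0] = -ln(1-0.703) = -ln(0.297) = 1.214
L[1] = -ln(1-0.517) = -ln(0.483) = 0.7277
L[2] = -ln(1-0.892) = -ln(0.108) = 2.2256
L[3] = -ln(0.19) = 1.6607
mean = (1.214 + 0.7277 + 2.2256 + 1.6607)/4 = 1.457

1.457


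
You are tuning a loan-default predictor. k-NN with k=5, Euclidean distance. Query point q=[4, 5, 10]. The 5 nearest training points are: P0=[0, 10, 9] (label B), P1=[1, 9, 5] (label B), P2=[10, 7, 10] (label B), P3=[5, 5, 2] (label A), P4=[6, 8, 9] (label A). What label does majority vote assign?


d(q,P0) = 6.4807  (label B)
d(q,P1) = 7.0711  (label B)
d(q,P2) = 6.3246  (label B)
d(q,P3) = 8.0623  (label A)
d(q,P4) = 3.7417  (label A)
Votes: A=2, B=3
Majority → B

B


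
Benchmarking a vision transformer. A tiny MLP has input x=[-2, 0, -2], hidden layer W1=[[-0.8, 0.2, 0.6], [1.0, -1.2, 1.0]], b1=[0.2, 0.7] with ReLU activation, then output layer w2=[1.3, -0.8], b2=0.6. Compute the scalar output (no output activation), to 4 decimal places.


z1[0] = (-0.8)·(-2) + (0.2)·(0) + (0.6)·(-2) + 0.2 = 0.6
z1[1] = (1.0)·(-2) + (-1.2)·(0) + (1.0)·(-2) + 0.7 = -3.3
h = ReLU(z1) = [0.6, 0.0]
output = (1.3)·(0.6) + (-0.8)·(0.0) + 0.6 = 1.38

1.38


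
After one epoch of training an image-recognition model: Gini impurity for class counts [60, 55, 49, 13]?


Probabilities: [60/177, 55/177, 49/177, 13/177] ≈ [0.339, 0.3107, 0.2768, 0.0734]
Σpᵢ² = (3600 + 3025 + 2401 + 169)/177² = 9195/31329
Gini = 1 - Σpᵢ² = 1 - 9195/31329 = 0.7065

0.7065


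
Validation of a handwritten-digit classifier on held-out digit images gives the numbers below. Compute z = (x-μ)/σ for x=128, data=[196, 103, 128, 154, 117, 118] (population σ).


μ = 136, σ = 30.9892
z = (128 - 136)/30.9892 = -0.2582

-0.2582


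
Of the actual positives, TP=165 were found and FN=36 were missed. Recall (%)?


Recall = TP/(TP+FN)
= 165/(165+36)
= 165/201 = 82.09%

82.09%


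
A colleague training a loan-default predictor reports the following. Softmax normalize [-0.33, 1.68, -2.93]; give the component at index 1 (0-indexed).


Exponentials: e^-0.33=0.7189, e^1.68=5.3656, e^-2.93=0.0534
Sum = 6.1379
Softmax = [0.1171, 0.8742, 0.0087]
p[1] = 5.3656/6.1379 = 0.8742

0.8742


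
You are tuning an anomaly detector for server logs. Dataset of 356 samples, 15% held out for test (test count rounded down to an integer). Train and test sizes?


Test = ⌊356·15/100⌋ = 53
Train = 356 - 53 = 303

Train: 303, Test: 53


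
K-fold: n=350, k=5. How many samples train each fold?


Fold size = 350/5 = 70
Training per fold = 350 - 70 = 280

280


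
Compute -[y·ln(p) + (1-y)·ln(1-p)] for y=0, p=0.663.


BCE = -[y·ln(p) + (1-y)·ln(1-p)]
= -0 - 1·ln(1-0.663)
= -ln(0.337) = 1.0877

1.0877


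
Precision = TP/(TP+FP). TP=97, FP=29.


Precision = TP/(TP+FP)
= 97/(97+29)
= 97/126 = 76.98%

76.98%


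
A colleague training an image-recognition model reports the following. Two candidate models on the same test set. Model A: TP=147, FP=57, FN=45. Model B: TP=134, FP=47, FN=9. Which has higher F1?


Model A: P=147/204=0.7206, R=147/192=0.7656, F1=2PR/(P+R)=2TP/(2TP+FP+FN)=294/396=0.7424
Model B: P=134/181=0.7403, R=134/143=0.9371, F1=2PR/(P+R)=2TP/(2TP+FP+FN)=268/324=0.8272
0.7424 < 0.8272 → Model B

Model B
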